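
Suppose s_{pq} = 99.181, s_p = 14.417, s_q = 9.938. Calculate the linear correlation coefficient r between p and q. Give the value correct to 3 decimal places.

0.692

r = Cov(p,q) / (s_p · s_q) = 99.181 / (14.417 × 9.938)
  = 99.181 / 143.2761 ≈ 0.692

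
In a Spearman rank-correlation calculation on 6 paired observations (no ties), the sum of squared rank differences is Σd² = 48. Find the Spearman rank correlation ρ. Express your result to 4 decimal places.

-0.3714

ρ = 1 − 6Σd² / [n(n²−1)] = 1 − 6×48 / (6×35)
  = 1 − 288/210 = 1 − 1.37143 ≈ -0.3714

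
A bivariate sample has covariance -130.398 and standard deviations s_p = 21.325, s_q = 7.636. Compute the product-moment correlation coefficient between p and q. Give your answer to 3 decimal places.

r = Cov(p,q) / (s_p · s_q) = -130.398 / (21.325 × 7.636)
  = -130.398 / 162.8377 ≈ -0.801

-0.801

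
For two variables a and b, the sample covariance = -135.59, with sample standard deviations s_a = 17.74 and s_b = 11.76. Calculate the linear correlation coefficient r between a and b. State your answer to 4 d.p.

r = Cov(a,b) / (s_a · s_b) = -135.59 / (17.74 × 11.76)
  = -135.59 / 208.6224 ≈ -0.6499

-0.6499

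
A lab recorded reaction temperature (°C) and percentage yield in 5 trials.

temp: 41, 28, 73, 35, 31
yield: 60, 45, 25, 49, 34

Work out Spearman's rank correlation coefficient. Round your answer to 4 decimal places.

Rank temp: 4, 1, 5, 3, 2
Rank yield: 5, 3, 1, 4, 2
d = rank(temp) − rank(yield): -1, -2, 4, -1, 0; Σd² = 22
ρ = 1 − 6Σd² / [n(n²−1)] = 1 − 6×22 / (5×24) = 1 − 132/120 ≈ -0.1000

-0.1000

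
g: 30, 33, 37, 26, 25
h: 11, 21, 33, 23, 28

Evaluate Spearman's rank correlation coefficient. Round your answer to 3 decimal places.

0.100

Rank g: 3, 4, 5, 2, 1
Rank h: 1, 2, 5, 3, 4
d = rank(g) − rank(h): 2, 2, 0, -1, -3; Σd² = 18
ρ = 1 − 6Σd² / [n(n²−1)] = 1 − 6×18 / (5×24) = 1 − 108/120 ≈ 0.100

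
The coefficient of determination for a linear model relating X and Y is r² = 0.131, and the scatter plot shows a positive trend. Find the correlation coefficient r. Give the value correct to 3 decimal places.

|r| = √0.131 = 0.362
The association is positive, so r = 0.362.

0.362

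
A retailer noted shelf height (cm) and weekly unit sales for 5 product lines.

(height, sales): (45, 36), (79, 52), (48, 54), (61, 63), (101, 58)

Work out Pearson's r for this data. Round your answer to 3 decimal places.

n = 5, Σx = 334, Σy = 263, Σx² = 24492, Σy² = 14249, Σxy = 18021
nΣxy − ΣxΣy = 90105 − 87842 = 2263
nΣx² − (Σx)² = 122460 − 111556 = 10904; nΣy² − (Σy)² = 71245 − 69169 = 2076
r = 2263 / √(10904 × 2076) = 2263 / 4757.8045 ≈ 0.476

0.476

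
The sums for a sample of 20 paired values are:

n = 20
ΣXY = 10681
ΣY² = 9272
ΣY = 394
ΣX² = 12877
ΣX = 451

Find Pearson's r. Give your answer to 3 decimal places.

0.888

r = (nΣXY − ΣXΣY) / √[(nΣX² − (ΣX)²)(nΣY² − (ΣY)²)]
Numerator: 20×10681 − 451×394 = 35926
Denominator: √[(257540 − 203401)(185440 − 155236)] = √[54139 × 30204] = 40437.7838
r = 35926 / 40437.7838 ≈ 0.888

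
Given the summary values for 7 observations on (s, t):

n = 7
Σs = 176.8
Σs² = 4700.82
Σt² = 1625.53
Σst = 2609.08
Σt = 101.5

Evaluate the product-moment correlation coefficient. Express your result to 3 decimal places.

0.239

r = (nΣst − ΣsΣt) / √[(nΣs² − (Σs)²)(nΣt² − (Σt)²)]
Numerator: 7×2609.08 − 176.8×101.5 = 318.36
Denominator: √[(32905.74 − 31258.24)(11378.71 − 10302.25)] = √[1647.5 × 1076.46] = 1331.7161
r = 318.36 / 1331.7161 ≈ 0.239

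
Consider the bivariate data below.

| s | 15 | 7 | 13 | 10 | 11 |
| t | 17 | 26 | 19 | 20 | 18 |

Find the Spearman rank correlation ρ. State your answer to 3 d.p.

Rank s: 5, 1, 4, 2, 3
Rank t: 1, 5, 3, 4, 2
d = rank(s) − rank(t): 4, -4, 1, -2, 1; Σd² = 38
ρ = 1 − 6Σd² / [n(n²−1)] = 1 − 6×38 / (5×24) = 1 − 228/120 ≈ -0.900

-0.900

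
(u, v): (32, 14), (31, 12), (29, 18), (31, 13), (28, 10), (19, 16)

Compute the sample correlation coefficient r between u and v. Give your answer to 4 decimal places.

n = 6, Σu = 170, Σv = 83, Σu² = 4932, Σv² = 1189, Σuv = 2329
nΣuv − ΣuΣv = 13974 − 14110 = -136
nΣu² − (Σu)² = 29592 − 28900 = 692; nΣv² − (Σv)² = 7134 − 6889 = 245
r = -136 / √(692 × 245) = -136 / 411.7524 ≈ -0.3303

-0.3303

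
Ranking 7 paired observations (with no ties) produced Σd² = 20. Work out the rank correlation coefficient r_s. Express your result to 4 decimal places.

0.6429

ρ = 1 − 6Σd² / [n(n²−1)] = 1 − 6×20 / (7×48)
  = 1 − 120/336 = 1 − 0.35714 ≈ 0.6429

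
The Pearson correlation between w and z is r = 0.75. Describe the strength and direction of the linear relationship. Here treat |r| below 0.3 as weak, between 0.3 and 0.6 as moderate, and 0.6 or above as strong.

strong positive

r = 0.75 > 0 so the relationship is positive.
|r| = 0.75, which falls in the strong range.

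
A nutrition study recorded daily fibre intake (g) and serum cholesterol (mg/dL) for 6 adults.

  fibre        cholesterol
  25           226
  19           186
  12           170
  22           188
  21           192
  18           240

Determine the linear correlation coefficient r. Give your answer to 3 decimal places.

0.462

n = 6, Σx = 117, Σy = 1202, Σx² = 2379, Σy² = 244380, Σxy = 23712
nΣxy − ΣxΣy = 142272 − 140634 = 1638
nΣx² − (Σx)² = 14274 − 13689 = 585; nΣy² − (Σy)² = 1466280 − 1444804 = 21476
r = 1638 / √(585 × 21476) = 1638 / 3544.4971 ≈ 0.462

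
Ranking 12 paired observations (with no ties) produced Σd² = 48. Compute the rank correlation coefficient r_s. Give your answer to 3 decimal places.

ρ = 1 − 6Σd² / [n(n²−1)] = 1 − 6×48 / (12×143)
  = 1 − 288/1716 = 1 − 0.1678 ≈ 0.832

0.832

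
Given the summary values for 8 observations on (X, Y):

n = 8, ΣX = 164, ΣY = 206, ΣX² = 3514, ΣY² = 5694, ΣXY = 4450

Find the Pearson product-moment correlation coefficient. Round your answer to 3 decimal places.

0.933

r = (nΣXY − ΣXΣY) / √[(nΣX² − (ΣX)²)(nΣY² − (ΣY)²)]
Numerator: 8×4450 − 164×206 = 1816
Denominator: √[(28112 − 26896)(45552 − 42436)] = √[1216 × 3116] = 1946.5498
r = 1816 / 1946.5498 ≈ 0.933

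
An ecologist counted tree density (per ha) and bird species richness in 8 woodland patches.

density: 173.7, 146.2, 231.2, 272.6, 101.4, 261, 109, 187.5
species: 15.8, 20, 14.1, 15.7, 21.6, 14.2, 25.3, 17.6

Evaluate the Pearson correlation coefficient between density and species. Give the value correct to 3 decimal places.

n = 8, Σx = 1482.6, Σy = 144.3, Σx² = 304750.54, Σy² = 2712.99, Σxy = 25162.34
nΣxy − ΣxΣy = 201298.72 − 213939.18 = -12640.46
nΣx² − (Σx)² = 2438004.32 − 2198102.76 = 239901.56; nΣy² − (Σy)² = 21703.92 − 20822.49 = 881.43
r = -12640.46 / √(239901.56 × 881.43) = -12640.46 / 14541.5416 ≈ -0.869

-0.869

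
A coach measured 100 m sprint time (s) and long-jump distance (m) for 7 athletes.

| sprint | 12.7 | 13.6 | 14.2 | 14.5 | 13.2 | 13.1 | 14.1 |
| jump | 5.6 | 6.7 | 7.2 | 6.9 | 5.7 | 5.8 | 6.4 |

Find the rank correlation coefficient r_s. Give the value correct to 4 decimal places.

Rank sprint: 1, 4, 6, 7, 3, 2, 5
Rank jump: 1, 5, 7, 6, 2, 3, 4
d = rank(sprint) − rank(jump): 0, -1, -1, 1, 1, -1, 1; Σd² = 6
ρ = 1 − 6Σd² / [n(n²−1)] = 1 − 6×6 / (7×48) = 1 − 36/336 ≈ 0.8929

0.8929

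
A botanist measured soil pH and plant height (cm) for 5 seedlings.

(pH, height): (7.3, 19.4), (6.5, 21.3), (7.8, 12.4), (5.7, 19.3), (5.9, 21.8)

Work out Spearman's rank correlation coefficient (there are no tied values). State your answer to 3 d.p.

-0.400

Rank pH: 4, 3, 5, 1, 2
Rank height: 3, 4, 1, 2, 5
d = rank(pH) − rank(height): 1, -1, 4, -1, -3; Σd² = 28
ρ = 1 − 6Σd² / [n(n²−1)] = 1 − 6×28 / (5×24) = 1 − 168/120 ≈ -0.400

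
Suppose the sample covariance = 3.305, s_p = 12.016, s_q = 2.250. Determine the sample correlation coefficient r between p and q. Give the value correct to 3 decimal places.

0.122

r = Cov(p,q) / (s_p · s_q) = 3.305 / (12.016 × 2.250)
  = 3.305 / 27.0360 ≈ 0.122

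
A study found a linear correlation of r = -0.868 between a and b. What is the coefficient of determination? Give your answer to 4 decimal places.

r² = (-0.868)² = 0.7534

0.7534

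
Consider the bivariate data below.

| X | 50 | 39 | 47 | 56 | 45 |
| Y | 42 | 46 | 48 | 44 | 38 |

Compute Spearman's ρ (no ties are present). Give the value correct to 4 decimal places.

Rank X: 4, 1, 3, 5, 2
Rank Y: 2, 4, 5, 3, 1
d = rank(X) − rank(Y): 2, -3, -2, 2, 1; Σd² = 22
ρ = 1 − 6Σd² / [n(n²−1)] = 1 − 6×22 / (5×24) = 1 − 132/120 ≈ -0.1000

-0.1000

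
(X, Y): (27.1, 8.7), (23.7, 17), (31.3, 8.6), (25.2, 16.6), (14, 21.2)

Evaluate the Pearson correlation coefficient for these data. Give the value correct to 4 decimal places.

n = 5, ΣX = 121.3, ΣY = 72.1, ΣX² = 3106.83, ΣY² = 1163.65, ΣXY = 1622.97
nΣXY − ΣXΣY = 8114.85 − 8745.73 = -630.88
nΣX² − (ΣX)² = 15534.15 − 14713.69 = 820.46; nΣY² − (ΣY)² = 5818.25 − 5198.41 = 619.84
r = -630.88 / √(820.46 × 619.84) = -630.88 / 713.1297 ≈ -0.8847

-0.8847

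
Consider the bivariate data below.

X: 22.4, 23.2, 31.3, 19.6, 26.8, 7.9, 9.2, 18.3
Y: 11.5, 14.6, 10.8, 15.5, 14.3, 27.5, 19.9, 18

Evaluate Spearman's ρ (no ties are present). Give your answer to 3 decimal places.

-0.929

Rank X: 5, 6, 8, 4, 7, 1, 2, 3
Rank Y: 2, 4, 1, 5, 3, 8, 7, 6
d = rank(X) − rank(Y): 3, 2, 7, -1, 4, -7, -5, -3; Σd² = 162
ρ = 1 − 6Σd² / [n(n²−1)] = 1 − 6×162 / (8×63) = 1 − 972/504 ≈ -0.929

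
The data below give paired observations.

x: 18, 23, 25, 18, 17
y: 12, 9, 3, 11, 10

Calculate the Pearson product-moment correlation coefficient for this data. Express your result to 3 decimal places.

-0.853

n = 5, Σx = 101, Σy = 45, Σx² = 2091, Σy² = 455, Σxy = 866
nΣxy − ΣxΣy = 4330 − 4545 = -215
nΣx² − (Σx)² = 10455 − 10201 = 254; nΣy² − (Σy)² = 2275 − 2025 = 250
r = -215 / √(254 × 250) = -215 / 251.9921 ≈ -0.853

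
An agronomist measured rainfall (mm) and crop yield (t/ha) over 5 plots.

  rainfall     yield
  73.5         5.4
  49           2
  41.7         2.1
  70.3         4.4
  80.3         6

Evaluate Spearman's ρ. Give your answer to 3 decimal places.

0.900

Rank rainfall: 4, 2, 1, 3, 5
Rank yield: 4, 1, 2, 3, 5
d = rank(rainfall) − rank(yield): 0, 1, -1, 0, 0; Σd² = 2
ρ = 1 − 6Σd² / [n(n²−1)] = 1 − 6×2 / (5×24) = 1 − 12/120 ≈ 0.900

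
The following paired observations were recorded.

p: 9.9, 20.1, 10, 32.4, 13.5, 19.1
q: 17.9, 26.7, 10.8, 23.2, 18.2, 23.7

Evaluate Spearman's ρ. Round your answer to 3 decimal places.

0.771

Rank p: 1, 5, 2, 6, 3, 4
Rank q: 2, 6, 1, 4, 3, 5
d = rank(p) − rank(q): -1, -1, 1, 2, 0, -1; Σd² = 8
ρ = 1 − 6Σd² / [n(n²−1)] = 1 − 6×8 / (6×35) = 1 − 48/210 ≈ 0.771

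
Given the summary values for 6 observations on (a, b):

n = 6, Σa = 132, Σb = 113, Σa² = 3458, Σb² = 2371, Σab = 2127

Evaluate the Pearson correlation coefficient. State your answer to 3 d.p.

r = (nΣab − ΣaΣb) / √[(nΣa² − (Σa)²)(nΣb² − (Σb)²)]
Numerator: 6×2127 − 132×113 = -2154
Denominator: √[(20748 − 17424)(14226 − 12769)] = √[3324 × 1457] = 2200.6972
r = -2154 / 2200.6972 ≈ -0.979

-0.979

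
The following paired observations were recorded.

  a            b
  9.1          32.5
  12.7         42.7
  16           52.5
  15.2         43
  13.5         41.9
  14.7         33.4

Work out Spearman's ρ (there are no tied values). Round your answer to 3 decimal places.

Rank a: 1, 2, 6, 5, 3, 4
Rank b: 1, 4, 6, 5, 3, 2
d = rank(a) − rank(b): 0, -2, 0, 0, 0, 2; Σd² = 8
ρ = 1 − 6Σd² / [n(n²−1)] = 1 − 6×8 / (6×35) = 1 − 48/210 ≈ 0.771

0.771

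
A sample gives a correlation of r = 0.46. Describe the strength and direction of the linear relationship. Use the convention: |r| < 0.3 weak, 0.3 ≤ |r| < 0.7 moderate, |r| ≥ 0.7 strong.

r = 0.46 > 0 so the relationship is positive.
|r| = 0.46, which falls in the moderate range.

moderate positive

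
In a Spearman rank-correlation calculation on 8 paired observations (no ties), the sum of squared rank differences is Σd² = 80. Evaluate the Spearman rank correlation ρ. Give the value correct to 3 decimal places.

ρ = 1 − 6Σd² / [n(n²−1)] = 1 − 6×80 / (8×63)
  = 1 − 480/504 = 1 − 0.9524 ≈ 0.048

0.048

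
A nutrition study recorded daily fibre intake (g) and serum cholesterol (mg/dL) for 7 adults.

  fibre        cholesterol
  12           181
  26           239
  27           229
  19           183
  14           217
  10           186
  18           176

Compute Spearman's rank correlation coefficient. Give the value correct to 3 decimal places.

0.500

Rank fibre: 2, 6, 7, 5, 3, 1, 4
Rank cholesterol: 2, 7, 6, 3, 5, 4, 1
d = rank(fibre) − rank(cholesterol): 0, -1, 1, 2, -2, -3, 3; Σd² = 28
ρ = 1 − 6Σd² / [n(n²−1)] = 1 − 6×28 / (7×48) = 1 − 168/336 ≈ 0.500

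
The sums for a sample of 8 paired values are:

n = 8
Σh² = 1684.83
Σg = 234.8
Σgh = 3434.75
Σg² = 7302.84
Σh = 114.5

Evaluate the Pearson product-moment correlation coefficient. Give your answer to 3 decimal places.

r = (nΣgh − ΣgΣh) / √[(nΣg² − (Σg)²)(nΣh² − (Σh)²)]
Numerator: 8×3434.75 − 234.8×114.5 = 593.4
Denominator: √[(58422.72 − 55131.04)(13478.64 − 13110.25)] = √[3291.68 × 368.39] = 1101.1912
r = 593.4 / 1101.1912 ≈ 0.539

0.539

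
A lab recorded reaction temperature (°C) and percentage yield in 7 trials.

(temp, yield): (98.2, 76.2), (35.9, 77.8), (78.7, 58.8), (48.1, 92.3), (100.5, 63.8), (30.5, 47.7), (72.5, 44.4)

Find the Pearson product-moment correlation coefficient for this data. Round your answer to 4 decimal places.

n = 7, Σx = 464.4, Σy = 461, Σx² = 35726.1, Σy² = 32153.1, Σxy = 30428.8
nΣxy − ΣxΣy = 213001.6 − 214088.4 = -1086.8
nΣx² − (Σx)² = 250082.7 − 215667.36 = 34415.34; nΣy² − (Σy)² = 225071.7 − 212521 = 12550.7
r = -1086.8 / √(34415.34 × 12550.7) = -1086.8 / 20783.0847 ≈ -0.0523

-0.0523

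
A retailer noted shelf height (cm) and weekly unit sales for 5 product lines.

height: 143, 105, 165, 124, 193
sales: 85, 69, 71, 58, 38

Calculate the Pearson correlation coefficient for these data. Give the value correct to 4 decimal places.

-0.5078

n = 5, Σx = 730, Σy = 321, Σx² = 111324, Σy² = 21835, Σxy = 45641
nΣxy − ΣxΣy = 228205 − 234330 = -6125
nΣx² − (Σx)² = 556620 − 532900 = 23720; nΣy² − (Σy)² = 109175 − 103041 = 6134
r = -6125 / √(23720 × 6134) = -6125 / 12062.2751 ≈ -0.5078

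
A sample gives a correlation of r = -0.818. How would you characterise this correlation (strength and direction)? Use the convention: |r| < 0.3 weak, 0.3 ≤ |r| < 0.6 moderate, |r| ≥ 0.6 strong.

strong negative

r = -0.818 < 0 so the relationship is negative.
|r| = 0.818, which falls in the strong range.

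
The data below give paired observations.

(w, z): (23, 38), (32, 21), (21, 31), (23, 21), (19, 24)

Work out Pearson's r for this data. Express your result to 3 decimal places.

-0.340

n = 5, Σw = 118, Σz = 135, Σw² = 2884, Σz² = 3863, Σwz = 3136
nΣwz − ΣwΣz = 15680 − 15930 = -250
nΣw² − (Σw)² = 14420 − 13924 = 496; nΣz² − (Σz)² = 19315 − 18225 = 1090
r = -250 / √(496 × 1090) = -250 / 735.2823 ≈ -0.340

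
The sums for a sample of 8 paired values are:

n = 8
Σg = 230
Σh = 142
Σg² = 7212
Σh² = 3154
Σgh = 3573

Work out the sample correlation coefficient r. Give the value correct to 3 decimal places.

-0.827

r = (nΣgh − ΣgΣh) / √[(nΣg² − (Σg)²)(nΣh² − (Σh)²)]
Numerator: 8×3573 − 230×142 = -4076
Denominator: √[(57696 − 52900)(25232 − 20164)] = √[4796 × 5068] = 4930.1245
r = -4076 / 4930.1245 ≈ -0.827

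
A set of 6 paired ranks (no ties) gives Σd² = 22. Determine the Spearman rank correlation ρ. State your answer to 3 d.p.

0.371

ρ = 1 − 6Σd² / [n(n²−1)] = 1 − 6×22 / (6×35)
  = 1 − 132/210 = 1 − 0.6286 ≈ 0.371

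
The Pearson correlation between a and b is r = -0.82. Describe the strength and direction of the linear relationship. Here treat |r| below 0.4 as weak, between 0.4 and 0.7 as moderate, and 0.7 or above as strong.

strong negative

r = -0.82 < 0 so the relationship is negative.
|r| = 0.82, which falls in the strong range.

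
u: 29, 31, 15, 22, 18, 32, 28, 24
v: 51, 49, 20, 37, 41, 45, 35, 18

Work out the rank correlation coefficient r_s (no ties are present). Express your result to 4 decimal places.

Rank u: 6, 7, 1, 3, 2, 8, 5, 4
Rank v: 8, 7, 2, 4, 5, 6, 3, 1
d = rank(u) − rank(v): -2, 0, -1, -1, -3, 2, 2, 3; Σd² = 32
ρ = 1 − 6Σd² / [n(n²−1)] = 1 − 6×32 / (8×63) = 1 − 192/504 ≈ 0.6190

0.6190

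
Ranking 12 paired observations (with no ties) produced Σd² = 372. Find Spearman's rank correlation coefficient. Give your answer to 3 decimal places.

ρ = 1 − 6Σd² / [n(n²−1)] = 1 − 6×372 / (12×143)
  = 1 − 2232/1716 = 1 − 1.3007 ≈ -0.301

-0.301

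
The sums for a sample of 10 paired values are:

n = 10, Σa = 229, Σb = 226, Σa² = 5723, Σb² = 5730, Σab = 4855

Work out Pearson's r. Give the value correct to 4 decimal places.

-0.5869

r = (nΣab − ΣaΣb) / √[(nΣa² − (Σa)²)(nΣb² − (Σb)²)]
Numerator: 10×4855 − 229×226 = -3204
Denominator: √[(57230 − 52441)(57300 − 51076)] = √[4789 × 6224] = 5459.5546
r = -3204 / 5459.5546 ≈ -0.5869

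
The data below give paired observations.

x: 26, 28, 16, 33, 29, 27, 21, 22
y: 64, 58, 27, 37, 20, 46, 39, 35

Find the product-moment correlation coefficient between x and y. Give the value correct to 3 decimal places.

0.218

n = 8, Σx = 202, Σy = 326, Σx² = 5300, Σy² = 14820, Σxy = 8352
nΣxy − ΣxΣy = 66816 − 65852 = 964
nΣx² − (Σx)² = 42400 − 40804 = 1596; nΣy² − (Σy)² = 118560 − 106276 = 12284
r = 964 / √(1596 × 12284) = 964 / 4427.7832 ≈ 0.218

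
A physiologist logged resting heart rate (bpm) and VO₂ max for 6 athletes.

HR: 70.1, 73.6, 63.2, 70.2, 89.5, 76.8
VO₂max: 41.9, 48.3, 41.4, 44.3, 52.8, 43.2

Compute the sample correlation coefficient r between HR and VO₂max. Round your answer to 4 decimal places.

n = 6, Σx = 443.4, Σy = 271.9, Σx² = 33161.74, Σy² = 12419.03, Σxy = 20261.77
nΣxy − ΣxΣy = 121570.62 − 120560.46 = 1010.16
nΣx² − (Σx)² = 198970.44 − 196603.56 = 2366.88; nΣy² − (Σy)² = 74514.18 − 73929.61 = 584.57
r = 1010.16 / √(2366.88 × 584.57) = 1010.16 / 1176.2683 ≈ 0.8588

0.8588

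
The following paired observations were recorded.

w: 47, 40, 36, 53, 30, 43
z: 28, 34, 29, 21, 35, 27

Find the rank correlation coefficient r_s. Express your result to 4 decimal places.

-0.8857

Rank w: 5, 3, 2, 6, 1, 4
Rank z: 3, 5, 4, 1, 6, 2
d = rank(w) − rank(z): 2, -2, -2, 5, -5, 2; Σd² = 66
ρ = 1 − 6Σd² / [n(n²−1)] = 1 − 6×66 / (6×35) = 1 − 396/210 ≈ -0.8857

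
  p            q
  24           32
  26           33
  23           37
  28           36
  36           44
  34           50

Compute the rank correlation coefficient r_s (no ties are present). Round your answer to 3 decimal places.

Rank p: 2, 3, 1, 4, 6, 5
Rank q: 1, 2, 4, 3, 5, 6
d = rank(p) − rank(q): 1, 1, -3, 1, 1, -1; Σd² = 14
ρ = 1 − 6Σd² / [n(n²−1)] = 1 − 6×14 / (6×35) = 1 − 84/210 ≈ 0.600

0.600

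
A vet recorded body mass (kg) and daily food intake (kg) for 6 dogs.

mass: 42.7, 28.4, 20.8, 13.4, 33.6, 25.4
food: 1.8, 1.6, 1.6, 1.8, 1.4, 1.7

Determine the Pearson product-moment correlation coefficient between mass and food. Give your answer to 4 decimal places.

n = 6, Σx = 164.3, Σy = 9.9, Σx² = 5016.17, Σy² = 16.45, Σxy = 269.92
nΣxy − ΣxΣy = 1619.52 − 1626.57 = -7.05
nΣx² − (Σx)² = 30097.02 − 26994.49 = 3102.53; nΣy² − (Σy)² = 98.7 − 98.01 = 0.69
r = -7.05 / √(3102.53 × 0.69) = -7.05 / 46.2682 ≈ -0.1524

-0.1524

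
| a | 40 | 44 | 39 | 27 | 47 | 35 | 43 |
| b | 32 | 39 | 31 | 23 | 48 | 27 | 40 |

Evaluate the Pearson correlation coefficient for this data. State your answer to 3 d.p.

0.932

n = 7, Σa = 275, Σb = 240, Σa² = 11069, Σb² = 8668, Σab = 9747
nΣab − ΣaΣb = 68229 − 66000 = 2229
nΣa² − (Σa)² = 77483 − 75625 = 1858; nΣb² − (Σb)² = 60676 − 57600 = 3076
r = 2229 / √(1858 × 3076) = 2229 / 2390.6501 ≈ 0.932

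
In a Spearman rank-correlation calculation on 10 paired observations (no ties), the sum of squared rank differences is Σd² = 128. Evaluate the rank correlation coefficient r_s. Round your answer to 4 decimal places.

0.2242

ρ = 1 − 6Σd² / [n(n²−1)] = 1 − 6×128 / (10×99)
  = 1 − 768/990 = 1 − 0.77576 ≈ 0.2242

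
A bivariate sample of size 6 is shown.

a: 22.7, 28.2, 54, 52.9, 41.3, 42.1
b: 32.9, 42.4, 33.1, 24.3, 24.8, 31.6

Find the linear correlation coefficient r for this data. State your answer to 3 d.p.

-0.550

n = 6, Σa = 241.2, Σb = 189.1, Σa² = 10503.04, Σb² = 6179.87, Σab = 7369.98
nΣab − ΣaΣb = 44219.88 − 45610.92 = -1391.04
nΣa² − (Σa)² = 63018.24 − 58177.44 = 4840.8; nΣb² − (Σb)² = 37079.22 − 35758.81 = 1320.41
r = -1391.04 / √(4840.8 × 1320.41) = -1391.04 / 2528.2090 ≈ -0.550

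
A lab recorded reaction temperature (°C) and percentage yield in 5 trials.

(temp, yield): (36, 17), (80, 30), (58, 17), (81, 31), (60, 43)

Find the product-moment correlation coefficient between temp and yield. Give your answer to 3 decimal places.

n = 5, Σx = 315, Σy = 138, Σx² = 21221, Σy² = 4288, Σxy = 9089
nΣxy − ΣxΣy = 45445 − 43470 = 1975
nΣx² − (Σx)² = 106105 − 99225 = 6880; nΣy² − (Σy)² = 21440 − 19044 = 2396
r = 1975 / √(6880 × 2396) = 1975 / 4060.1084 ≈ 0.486

0.486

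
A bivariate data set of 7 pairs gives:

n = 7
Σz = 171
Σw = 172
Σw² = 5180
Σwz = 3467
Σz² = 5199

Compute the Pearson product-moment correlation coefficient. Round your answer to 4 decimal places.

r = (nΣwz − ΣwΣz) / √[(nΣw² − (Σw)²)(nΣz² − (Σz)²)]
Numerator: 7×3467 − 172×171 = -5143
Denominator: √[(36260 − 29584)(36393 − 29241)] = √[6676 × 7152] = 6909.9025
r = -5143 / 6909.9025 ≈ -0.7443

-0.7443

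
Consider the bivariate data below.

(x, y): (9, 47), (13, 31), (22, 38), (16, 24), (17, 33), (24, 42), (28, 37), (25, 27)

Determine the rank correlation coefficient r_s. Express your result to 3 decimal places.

Rank x: 1, 2, 5, 3, 4, 6, 8, 7
Rank y: 8, 3, 6, 1, 4, 7, 5, 2
d = rank(x) − rank(y): -7, -1, -1, 2, 0, -1, 3, 5; Σd² = 90
ρ = 1 − 6Σd² / [n(n²−1)] = 1 − 6×90 / (8×63) = 1 − 540/504 ≈ -0.071

-0.071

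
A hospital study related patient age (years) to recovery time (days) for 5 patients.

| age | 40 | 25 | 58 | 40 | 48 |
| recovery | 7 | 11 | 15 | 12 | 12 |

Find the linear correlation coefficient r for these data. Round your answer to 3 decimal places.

0.541

n = 5, Σx = 211, Σy = 57, Σx² = 9493, Σy² = 683, Σxy = 2481
nΣxy − ΣxΣy = 12405 − 12027 = 378
nΣx² − (Σx)² = 47465 − 44521 = 2944; nΣy² − (Σy)² = 3415 − 3249 = 166
r = 378 / √(2944 × 166) = 378 / 699.0737 ≈ 0.541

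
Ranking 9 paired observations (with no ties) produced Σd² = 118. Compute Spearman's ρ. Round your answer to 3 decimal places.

0.017

ρ = 1 − 6Σd² / [n(n²−1)] = 1 − 6×118 / (9×80)
  = 1 − 708/720 = 1 − 0.9833 ≈ 0.017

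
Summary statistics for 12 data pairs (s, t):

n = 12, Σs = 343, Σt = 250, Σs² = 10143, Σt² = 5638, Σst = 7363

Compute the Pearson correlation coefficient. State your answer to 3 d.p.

0.569

r = (nΣst − ΣsΣt) / √[(nΣs² − (Σs)²)(nΣt² − (Σt)²)]
Numerator: 12×7363 − 343×250 = 2606
Denominator: √[(121716 − 117649)(67656 − 62500)] = √[4067 × 5156] = 4579.2414
r = 2606 / 4579.2414 ≈ 0.569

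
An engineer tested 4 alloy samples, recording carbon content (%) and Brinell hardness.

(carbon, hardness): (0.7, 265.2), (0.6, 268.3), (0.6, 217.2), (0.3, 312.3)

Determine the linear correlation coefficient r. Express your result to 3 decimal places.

-0.694

n = 4, Σx = 2.2, Σy = 1063, Σx² = 1.3, Σy² = 287023.06, Σxy = 570.63
nΣxy − ΣxΣy = 2282.52 − 2338.6 = -56.08
nΣx² − (Σx)² = 5.2 − 4.84 = 0.36; nΣy² − (Σy)² = 1148092.24 − 1129969 = 18123.24
r = -56.08 / √(0.36 × 18123.24) = -56.08 / 80.7736 ≈ -0.694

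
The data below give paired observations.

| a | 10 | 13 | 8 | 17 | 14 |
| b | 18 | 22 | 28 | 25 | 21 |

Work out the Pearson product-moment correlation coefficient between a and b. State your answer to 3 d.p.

-0.086

n = 5, Σa = 62, Σb = 114, Σa² = 818, Σb² = 2658, Σab = 1409
nΣab − ΣaΣb = 7045 − 7068 = -23
nΣa² − (Σa)² = 4090 − 3844 = 246; nΣb² − (Σb)² = 13290 − 12996 = 294
r = -23 / √(246 × 294) = -23 / 268.9312 ≈ -0.086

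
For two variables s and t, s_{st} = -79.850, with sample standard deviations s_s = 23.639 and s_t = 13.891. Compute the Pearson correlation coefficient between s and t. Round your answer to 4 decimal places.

r = Cov(s,t) / (s_s · s_t) = -79.850 / (23.639 × 13.891)
  = -79.850 / 328.3693 ≈ -0.2432

-0.2432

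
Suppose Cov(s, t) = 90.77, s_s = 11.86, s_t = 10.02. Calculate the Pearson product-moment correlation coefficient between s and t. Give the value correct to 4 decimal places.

r = Cov(s,t) / (s_s · s_t) = 90.77 / (11.86 × 10.02)
  = 90.77 / 118.8372 ≈ 0.7638

0.7638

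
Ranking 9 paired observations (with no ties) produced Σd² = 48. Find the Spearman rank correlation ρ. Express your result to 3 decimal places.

ρ = 1 − 6Σd² / [n(n²−1)] = 1 − 6×48 / (9×80)
  = 1 − 288/720 = 1 − 0.4000 ≈ 0.600

0.600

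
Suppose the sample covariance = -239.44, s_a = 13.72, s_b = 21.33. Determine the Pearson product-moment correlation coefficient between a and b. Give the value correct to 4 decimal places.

-0.8182

r = Cov(a,b) / (s_a · s_b) = -239.44 / (13.72 × 21.33)
  = -239.44 / 292.6476 ≈ -0.8182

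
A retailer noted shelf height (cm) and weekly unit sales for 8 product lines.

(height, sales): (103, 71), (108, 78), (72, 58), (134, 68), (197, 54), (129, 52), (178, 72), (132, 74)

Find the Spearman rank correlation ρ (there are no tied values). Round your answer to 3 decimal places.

-0.095

Rank height: 2, 3, 1, 6, 8, 4, 7, 5
Rank sales: 5, 8, 3, 4, 2, 1, 6, 7
d = rank(height) − rank(sales): -3, -5, -2, 2, 6, 3, 1, -2; Σd² = 92
ρ = 1 − 6Σd² / [n(n²−1)] = 1 − 6×92 / (8×63) = 1 − 552/504 ≈ -0.095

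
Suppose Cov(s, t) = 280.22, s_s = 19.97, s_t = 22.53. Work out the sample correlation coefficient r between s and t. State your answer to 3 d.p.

0.623

r = Cov(s,t) / (s_s · s_t) = 280.22 / (19.97 × 22.53)
  = 280.22 / 449.9241 ≈ 0.623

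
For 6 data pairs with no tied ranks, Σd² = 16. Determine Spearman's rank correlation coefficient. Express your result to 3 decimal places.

0.543

ρ = 1 − 6Σd² / [n(n²−1)] = 1 − 6×16 / (6×35)
  = 1 − 96/210 = 1 − 0.4571 ≈ 0.543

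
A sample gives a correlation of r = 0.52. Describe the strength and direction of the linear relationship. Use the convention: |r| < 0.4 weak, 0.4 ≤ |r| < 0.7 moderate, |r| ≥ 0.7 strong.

r = 0.52 > 0 so the relationship is positive.
|r| = 0.52, which falls in the moderate range.

moderate positive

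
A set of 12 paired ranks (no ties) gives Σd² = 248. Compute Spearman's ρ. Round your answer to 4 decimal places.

ρ = 1 − 6Σd² / [n(n²−1)] = 1 − 6×248 / (12×143)
  = 1 − 1488/1716 = 1 − 0.86713 ≈ 0.1329

0.1329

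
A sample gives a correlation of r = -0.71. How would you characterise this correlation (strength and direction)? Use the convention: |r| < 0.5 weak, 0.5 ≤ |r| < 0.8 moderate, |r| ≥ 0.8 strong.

moderate negative

r = -0.71 < 0 so the relationship is negative.
|r| = 0.71, which falls in the moderate range.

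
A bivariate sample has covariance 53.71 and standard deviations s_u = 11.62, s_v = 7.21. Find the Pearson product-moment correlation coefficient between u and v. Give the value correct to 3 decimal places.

r = Cov(u,v) / (s_u · s_v) = 53.71 / (11.62 × 7.21)
  = 53.71 / 83.7802 ≈ 0.641

0.641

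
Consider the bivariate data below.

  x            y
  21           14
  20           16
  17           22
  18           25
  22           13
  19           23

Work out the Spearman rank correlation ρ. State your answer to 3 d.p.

Rank x: 5, 4, 1, 2, 6, 3
Rank y: 2, 3, 4, 6, 1, 5
d = rank(x) − rank(y): 3, 1, -3, -4, 5, -2; Σd² = 64
ρ = 1 − 6Σd² / [n(n²−1)] = 1 − 6×64 / (6×35) = 1 − 384/210 ≈ -0.829

-0.829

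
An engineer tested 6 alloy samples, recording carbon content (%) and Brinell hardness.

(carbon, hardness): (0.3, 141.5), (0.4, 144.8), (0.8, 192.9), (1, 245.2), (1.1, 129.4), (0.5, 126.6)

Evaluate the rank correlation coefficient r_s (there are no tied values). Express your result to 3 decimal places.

0.143

Rank carbon: 1, 2, 4, 5, 6, 3
Rank hardness: 3, 4, 5, 6, 2, 1
d = rank(carbon) − rank(hardness): -2, -2, -1, -1, 4, 2; Σd² = 30
ρ = 1 − 6Σd² / [n(n²−1)] = 1 − 6×30 / (6×35) = 1 − 180/210 ≈ 0.143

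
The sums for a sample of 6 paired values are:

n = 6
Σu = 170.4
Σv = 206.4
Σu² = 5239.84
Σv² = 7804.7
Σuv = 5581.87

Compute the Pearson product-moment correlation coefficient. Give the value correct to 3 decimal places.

r = (nΣuv − ΣuΣv) / √[(nΣu² − (Σu)²)(nΣv² − (Σv)²)]
Numerator: 6×5581.87 − 170.4×206.4 = -1679.34
Denominator: √[(31439.04 − 29036.16)(46828.2 − 42600.96)] = √[2402.88 × 4227.24] = 3187.0912
r = -1679.34 / 3187.0912 ≈ -0.527

-0.527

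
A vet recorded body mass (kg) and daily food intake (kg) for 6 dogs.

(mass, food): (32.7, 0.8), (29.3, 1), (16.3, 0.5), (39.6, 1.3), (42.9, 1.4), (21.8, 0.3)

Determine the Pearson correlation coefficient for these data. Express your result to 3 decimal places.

0.918

n = 6, Σx = 182.6, Σy = 5.3, Σx² = 6077.28, Σy² = 5.63, Σxy = 181.69
nΣxy − ΣxΣy = 1090.14 − 967.78 = 122.36
nΣx² − (Σx)² = 36463.68 − 33342.76 = 3120.92; nΣy² − (Σy)² = 33.78 − 28.09 = 5.69
r = 122.36 / √(3120.92 × 5.69) = 122.36 / 133.2593 ≈ 0.918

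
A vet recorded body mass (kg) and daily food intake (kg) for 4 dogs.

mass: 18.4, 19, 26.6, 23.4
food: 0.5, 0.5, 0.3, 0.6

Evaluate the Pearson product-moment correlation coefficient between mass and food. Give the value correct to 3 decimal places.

n = 4, Σx = 87.4, Σy = 1.9, Σx² = 1954.68, Σy² = 0.95, Σxy = 40.72
nΣxy − ΣxΣy = 162.88 − 166.06 = -3.18
nΣx² − (Σx)² = 7818.72 − 7638.76 = 179.96; nΣy² − (Σy)² = 3.8 − 3.61 = 0.19
r = -3.18 / √(179.96 × 0.19) = -3.18 / 5.8474 ≈ -0.544

-0.544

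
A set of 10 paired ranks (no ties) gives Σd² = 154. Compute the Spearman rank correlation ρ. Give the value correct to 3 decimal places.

ρ = 1 − 6Σd² / [n(n²−1)] = 1 − 6×154 / (10×99)
  = 1 − 924/990 = 1 − 0.9333 ≈ 0.067

0.067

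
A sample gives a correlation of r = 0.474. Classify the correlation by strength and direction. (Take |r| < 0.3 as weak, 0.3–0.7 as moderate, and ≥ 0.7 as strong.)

moderate positive

r = 0.474 > 0 so the relationship is positive.
|r| = 0.474, which falls in the moderate range.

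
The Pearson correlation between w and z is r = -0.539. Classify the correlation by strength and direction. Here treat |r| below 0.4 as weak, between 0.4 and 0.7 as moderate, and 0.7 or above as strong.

moderate negative

r = -0.539 < 0 so the relationship is negative.
|r| = 0.539, which falls in the moderate range.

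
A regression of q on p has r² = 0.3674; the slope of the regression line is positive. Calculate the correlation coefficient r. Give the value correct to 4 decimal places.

|r| = √0.3674 = 0.6061
The association is positive, so r = 0.6061.

0.6061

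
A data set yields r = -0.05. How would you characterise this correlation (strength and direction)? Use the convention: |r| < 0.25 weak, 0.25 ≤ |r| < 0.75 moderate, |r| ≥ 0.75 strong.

r = -0.05 < 0 so the relationship is negative.
|r| = 0.05, which falls in the weak range.

weak negative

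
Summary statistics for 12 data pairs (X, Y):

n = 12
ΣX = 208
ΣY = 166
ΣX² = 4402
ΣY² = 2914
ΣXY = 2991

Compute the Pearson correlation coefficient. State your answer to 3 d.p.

0.162

r = (nΣXY − ΣXΣY) / √[(nΣX² − (ΣX)²)(nΣY² − (ΣY)²)]
Numerator: 12×2991 − 208×166 = 1364
Denominator: √[(52824 − 43264)(34968 − 27556)] = √[9560 × 7412] = 8417.7622
r = 1364 / 8417.7622 ≈ 0.162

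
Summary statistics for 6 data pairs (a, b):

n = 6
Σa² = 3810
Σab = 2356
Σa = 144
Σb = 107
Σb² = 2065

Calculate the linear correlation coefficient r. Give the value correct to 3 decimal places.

-0.900

r = (nΣab − ΣaΣb) / √[(nΣa² − (Σa)²)(nΣb² − (Σb)²)]
Numerator: 6×2356 − 144×107 = -1272
Denominator: √[(22860 − 20736)(12390 − 11449)] = √[2124 × 941] = 1413.7482
r = -1272 / 1413.7482 ≈ -0.900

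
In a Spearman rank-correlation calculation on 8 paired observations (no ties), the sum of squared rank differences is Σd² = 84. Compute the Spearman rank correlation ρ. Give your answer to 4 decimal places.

0.0000

ρ = 1 − 6Σd² / [n(n²−1)] = 1 − 6×84 / (8×63)
  = 1 − 504/504 = 1 − 1.00000 ≈ 0.0000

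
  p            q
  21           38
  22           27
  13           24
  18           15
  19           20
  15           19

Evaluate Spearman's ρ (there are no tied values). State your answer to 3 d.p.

Rank p: 5, 6, 1, 3, 4, 2
Rank q: 6, 5, 4, 1, 3, 2
d = rank(p) − rank(q): -1, 1, -3, 2, 1, 0; Σd² = 16
ρ = 1 − 6Σd² / [n(n²−1)] = 1 − 6×16 / (6×35) = 1 − 96/210 ≈ 0.543

0.543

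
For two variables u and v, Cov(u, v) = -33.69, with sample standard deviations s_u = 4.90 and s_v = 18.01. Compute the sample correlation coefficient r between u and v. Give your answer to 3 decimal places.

-0.382

r = Cov(u,v) / (s_u · s_v) = -33.69 / (4.90 × 18.01)
  = -33.69 / 88.2490 ≈ -0.382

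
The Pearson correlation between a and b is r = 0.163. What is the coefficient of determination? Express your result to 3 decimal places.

0.027

r² = (0.163)² = 0.027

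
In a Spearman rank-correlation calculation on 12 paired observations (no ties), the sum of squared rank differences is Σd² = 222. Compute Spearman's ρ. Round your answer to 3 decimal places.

ρ = 1 − 6Σd² / [n(n²−1)] = 1 − 6×222 / (12×143)
  = 1 − 1332/1716 = 1 − 0.7762 ≈ 0.224

0.224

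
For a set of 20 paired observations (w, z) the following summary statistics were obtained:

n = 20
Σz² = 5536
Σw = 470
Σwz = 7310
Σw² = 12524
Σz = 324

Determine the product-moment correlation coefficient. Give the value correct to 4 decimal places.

-0.4664

r = (nΣwz − ΣwΣz) / √[(nΣw² − (Σw)²)(nΣz² − (Σz)²)]
Numerator: 20×7310 − 470×324 = -6080
Denominator: √[(250480 − 220900)(110720 − 104976)] = √[29580 × 5744] = 13034.8579
r = -6080 / 13034.8579 ≈ -0.4664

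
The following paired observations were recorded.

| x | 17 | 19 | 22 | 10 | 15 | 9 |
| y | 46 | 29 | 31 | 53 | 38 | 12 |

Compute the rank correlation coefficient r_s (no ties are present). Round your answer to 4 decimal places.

-0.0286

Rank x: 4, 5, 6, 2, 3, 1
Rank y: 5, 2, 3, 6, 4, 1
d = rank(x) − rank(y): -1, 3, 3, -4, -1, 0; Σd² = 36
ρ = 1 − 6Σd² / [n(n²−1)] = 1 − 6×36 / (6×35) = 1 − 216/210 ≈ -0.0286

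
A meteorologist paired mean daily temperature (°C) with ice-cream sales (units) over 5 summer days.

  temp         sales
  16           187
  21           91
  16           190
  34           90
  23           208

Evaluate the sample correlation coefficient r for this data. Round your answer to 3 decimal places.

n = 5, Σx = 110, Σy = 766, Σx² = 2638, Σy² = 130714, Σxy = 15787
nΣxy − ΣxΣy = 78935 − 84260 = -5325
nΣx² − (Σx)² = 13190 − 12100 = 1090; nΣy² − (Σy)² = 653570 − 586756 = 66814
r = -5325 / √(1090 × 66814) = -5325 / 8533.8889 ≈ -0.624

-0.624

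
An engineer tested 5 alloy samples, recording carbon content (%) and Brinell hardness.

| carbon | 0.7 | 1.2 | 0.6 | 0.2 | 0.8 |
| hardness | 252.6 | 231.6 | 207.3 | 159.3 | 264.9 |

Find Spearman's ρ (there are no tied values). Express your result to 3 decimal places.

Rank carbon: 3, 5, 2, 1, 4
Rank hardness: 4, 3, 2, 1, 5
d = rank(carbon) − rank(hardness): -1, 2, 0, 0, -1; Σd² = 6
ρ = 1 − 6Σd² / [n(n²−1)] = 1 − 6×6 / (5×24) = 1 − 36/120 ≈ 0.700

0.700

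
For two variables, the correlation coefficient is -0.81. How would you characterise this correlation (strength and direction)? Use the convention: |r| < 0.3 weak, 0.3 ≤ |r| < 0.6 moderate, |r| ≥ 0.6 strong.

strong negative

r = -0.81 < 0 so the relationship is negative.
|r| = 0.81, which falls in the strong range.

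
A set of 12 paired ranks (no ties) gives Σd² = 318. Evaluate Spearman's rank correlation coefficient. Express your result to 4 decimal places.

ρ = 1 − 6Σd² / [n(n²−1)] = 1 − 6×318 / (12×143)
  = 1 − 1908/1716 = 1 − 1.11189 ≈ -0.1119

-0.1119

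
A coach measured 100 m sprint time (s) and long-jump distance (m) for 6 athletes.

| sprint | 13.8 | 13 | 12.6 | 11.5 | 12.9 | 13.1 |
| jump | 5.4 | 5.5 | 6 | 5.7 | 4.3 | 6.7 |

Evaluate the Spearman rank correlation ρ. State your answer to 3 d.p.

-0.143

Rank sprint: 6, 4, 2, 1, 3, 5
Rank jump: 2, 3, 5, 4, 1, 6
d = rank(sprint) − rank(jump): 4, 1, -3, -3, 2, -1; Σd² = 40
ρ = 1 − 6Σd² / [n(n²−1)] = 1 − 6×40 / (6×35) = 1 − 240/210 ≈ -0.143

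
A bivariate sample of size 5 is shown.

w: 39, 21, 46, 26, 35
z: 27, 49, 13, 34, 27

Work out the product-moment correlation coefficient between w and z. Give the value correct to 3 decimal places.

-0.956

n = 5, Σw = 167, Σz = 150, Σw² = 5979, Σz² = 5184, Σwz = 4509
nΣwz − ΣwΣz = 22545 − 25050 = -2505
nΣw² − (Σw)² = 29895 − 27889 = 2006; nΣz² − (Σz)² = 25920 − 22500 = 3420
r = -2505 / √(2006 × 3420) = -2505 / 2619.2594 ≈ -0.956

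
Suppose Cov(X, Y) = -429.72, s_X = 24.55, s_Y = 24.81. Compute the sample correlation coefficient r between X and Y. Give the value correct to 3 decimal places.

-0.706

r = Cov(X,Y) / (s_X · s_Y) = -429.72 / (24.55 × 24.81)
  = -429.72 / 609.0855 ≈ -0.706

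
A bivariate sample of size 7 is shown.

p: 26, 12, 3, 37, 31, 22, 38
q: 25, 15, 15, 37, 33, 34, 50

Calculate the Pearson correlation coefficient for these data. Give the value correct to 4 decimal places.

n = 7, Σp = 169, Σq = 209, Σp² = 5087, Σq² = 7189, Σpq = 5915
nΣpq − ΣpΣq = 41405 − 35321 = 6084
nΣp² − (Σp)² = 35609 − 28561 = 7048; nΣq² − (Σq)² = 50323 − 43681 = 6642
r = 6084 / √(7048 × 6642) = 6084 / 6841.9892 ≈ 0.8892

0.8892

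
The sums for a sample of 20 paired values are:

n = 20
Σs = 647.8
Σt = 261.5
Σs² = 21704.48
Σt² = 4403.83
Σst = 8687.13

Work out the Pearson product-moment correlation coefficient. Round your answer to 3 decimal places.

r = (nΣst − ΣsΣt) / √[(nΣs² − (Σs)²)(nΣt² − (Σt)²)]
Numerator: 20×8687.13 − 647.8×261.5 = 4342.9
Denominator: √[(434089.6 − 419644.84)(88076.6 − 68382.25)] = √[14444.76 × 19694.35] = 16866.5396
r = 4342.9 / 16866.5396 ≈ 0.257

0.257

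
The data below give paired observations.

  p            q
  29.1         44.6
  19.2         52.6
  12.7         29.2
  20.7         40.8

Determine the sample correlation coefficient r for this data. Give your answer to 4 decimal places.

0.5489

n = 4, Σp = 81.7, Σq = 167.2, Σp² = 1805.23, Σq² = 7273.2, Σpq = 3523.18
nΣpq − ΣpΣq = 14092.72 − 13660.24 = 432.48
nΣp² − (Σp)² = 7220.92 − 6674.89 = 546.03; nΣq² − (Σq)² = 29092.8 − 27955.84 = 1136.96
r = 432.48 / √(546.03 × 1136.96) = 432.48 / 787.9177 ≈ 0.5489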